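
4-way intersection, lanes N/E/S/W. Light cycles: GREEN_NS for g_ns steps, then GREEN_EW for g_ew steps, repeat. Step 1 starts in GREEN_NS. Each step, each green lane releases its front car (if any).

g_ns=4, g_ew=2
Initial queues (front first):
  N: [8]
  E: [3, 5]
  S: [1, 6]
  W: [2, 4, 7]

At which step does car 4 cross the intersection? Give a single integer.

Step 1 [NS]: N:car8-GO,E:wait,S:car1-GO,W:wait | queues: N=0 E=2 S=1 W=3
Step 2 [NS]: N:empty,E:wait,S:car6-GO,W:wait | queues: N=0 E=2 S=0 W=3
Step 3 [NS]: N:empty,E:wait,S:empty,W:wait | queues: N=0 E=2 S=0 W=3
Step 4 [NS]: N:empty,E:wait,S:empty,W:wait | queues: N=0 E=2 S=0 W=3
Step 5 [EW]: N:wait,E:car3-GO,S:wait,W:car2-GO | queues: N=0 E=1 S=0 W=2
Step 6 [EW]: N:wait,E:car5-GO,S:wait,W:car4-GO | queues: N=0 E=0 S=0 W=1
Step 7 [NS]: N:empty,E:wait,S:empty,W:wait | queues: N=0 E=0 S=0 W=1
Step 8 [NS]: N:empty,E:wait,S:empty,W:wait | queues: N=0 E=0 S=0 W=1
Step 9 [NS]: N:empty,E:wait,S:empty,W:wait | queues: N=0 E=0 S=0 W=1
Step 10 [NS]: N:empty,E:wait,S:empty,W:wait | queues: N=0 E=0 S=0 W=1
Step 11 [EW]: N:wait,E:empty,S:wait,W:car7-GO | queues: N=0 E=0 S=0 W=0
Car 4 crosses at step 6

6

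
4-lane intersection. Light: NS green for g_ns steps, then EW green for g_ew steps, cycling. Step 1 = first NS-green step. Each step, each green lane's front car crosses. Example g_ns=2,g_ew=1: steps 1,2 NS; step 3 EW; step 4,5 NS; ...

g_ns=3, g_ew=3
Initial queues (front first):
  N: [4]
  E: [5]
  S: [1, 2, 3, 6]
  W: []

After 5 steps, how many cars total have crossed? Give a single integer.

Answer: 5

Derivation:
Step 1 [NS]: N:car4-GO,E:wait,S:car1-GO,W:wait | queues: N=0 E=1 S=3 W=0
Step 2 [NS]: N:empty,E:wait,S:car2-GO,W:wait | queues: N=0 E=1 S=2 W=0
Step 3 [NS]: N:empty,E:wait,S:car3-GO,W:wait | queues: N=0 E=1 S=1 W=0
Step 4 [EW]: N:wait,E:car5-GO,S:wait,W:empty | queues: N=0 E=0 S=1 W=0
Step 5 [EW]: N:wait,E:empty,S:wait,W:empty | queues: N=0 E=0 S=1 W=0
Cars crossed by step 5: 5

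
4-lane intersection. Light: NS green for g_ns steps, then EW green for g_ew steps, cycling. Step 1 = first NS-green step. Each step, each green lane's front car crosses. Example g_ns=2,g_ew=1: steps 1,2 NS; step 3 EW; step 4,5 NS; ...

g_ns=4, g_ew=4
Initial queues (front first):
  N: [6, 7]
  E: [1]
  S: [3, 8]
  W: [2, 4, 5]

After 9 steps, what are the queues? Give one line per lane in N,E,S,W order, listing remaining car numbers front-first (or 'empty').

Step 1 [NS]: N:car6-GO,E:wait,S:car3-GO,W:wait | queues: N=1 E=1 S=1 W=3
Step 2 [NS]: N:car7-GO,E:wait,S:car8-GO,W:wait | queues: N=0 E=1 S=0 W=3
Step 3 [NS]: N:empty,E:wait,S:empty,W:wait | queues: N=0 E=1 S=0 W=3
Step 4 [NS]: N:empty,E:wait,S:empty,W:wait | queues: N=0 E=1 S=0 W=3
Step 5 [EW]: N:wait,E:car1-GO,S:wait,W:car2-GO | queues: N=0 E=0 S=0 W=2
Step 6 [EW]: N:wait,E:empty,S:wait,W:car4-GO | queues: N=0 E=0 S=0 W=1
Step 7 [EW]: N:wait,E:empty,S:wait,W:car5-GO | queues: N=0 E=0 S=0 W=0

N: empty
E: empty
S: empty
W: empty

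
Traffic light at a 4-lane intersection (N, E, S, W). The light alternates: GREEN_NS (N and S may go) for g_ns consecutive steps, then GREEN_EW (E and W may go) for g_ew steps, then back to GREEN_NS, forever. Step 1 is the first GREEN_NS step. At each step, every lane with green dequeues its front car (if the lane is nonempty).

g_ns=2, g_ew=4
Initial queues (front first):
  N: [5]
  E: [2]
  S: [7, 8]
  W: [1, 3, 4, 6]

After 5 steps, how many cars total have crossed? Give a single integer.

Step 1 [NS]: N:car5-GO,E:wait,S:car7-GO,W:wait | queues: N=0 E=1 S=1 W=4
Step 2 [NS]: N:empty,E:wait,S:car8-GO,W:wait | queues: N=0 E=1 S=0 W=4
Step 3 [EW]: N:wait,E:car2-GO,S:wait,W:car1-GO | queues: N=0 E=0 S=0 W=3
Step 4 [EW]: N:wait,E:empty,S:wait,W:car3-GO | queues: N=0 E=0 S=0 W=2
Step 5 [EW]: N:wait,E:empty,S:wait,W:car4-GO | queues: N=0 E=0 S=0 W=1
Cars crossed by step 5: 7

Answer: 7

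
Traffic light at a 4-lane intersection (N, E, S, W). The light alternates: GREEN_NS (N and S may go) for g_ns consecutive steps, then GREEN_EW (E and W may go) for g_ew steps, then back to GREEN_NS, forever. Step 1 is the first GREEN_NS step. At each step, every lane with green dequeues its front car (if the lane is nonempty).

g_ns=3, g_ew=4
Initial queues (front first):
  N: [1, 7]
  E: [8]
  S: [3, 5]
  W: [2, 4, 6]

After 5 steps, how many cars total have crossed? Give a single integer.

Step 1 [NS]: N:car1-GO,E:wait,S:car3-GO,W:wait | queues: N=1 E=1 S=1 W=3
Step 2 [NS]: N:car7-GO,E:wait,S:car5-GO,W:wait | queues: N=0 E=1 S=0 W=3
Step 3 [NS]: N:empty,E:wait,S:empty,W:wait | queues: N=0 E=1 S=0 W=3
Step 4 [EW]: N:wait,E:car8-GO,S:wait,W:car2-GO | queues: N=0 E=0 S=0 W=2
Step 5 [EW]: N:wait,E:empty,S:wait,W:car4-GO | queues: N=0 E=0 S=0 W=1
Cars crossed by step 5: 7

Answer: 7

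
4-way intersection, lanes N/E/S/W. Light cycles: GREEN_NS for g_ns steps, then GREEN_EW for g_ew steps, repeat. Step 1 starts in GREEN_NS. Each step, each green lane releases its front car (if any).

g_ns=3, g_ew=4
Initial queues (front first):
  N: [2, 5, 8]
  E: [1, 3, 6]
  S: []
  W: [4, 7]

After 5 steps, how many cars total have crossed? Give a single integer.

Answer: 7

Derivation:
Step 1 [NS]: N:car2-GO,E:wait,S:empty,W:wait | queues: N=2 E=3 S=0 W=2
Step 2 [NS]: N:car5-GO,E:wait,S:empty,W:wait | queues: N=1 E=3 S=0 W=2
Step 3 [NS]: N:car8-GO,E:wait,S:empty,W:wait | queues: N=0 E=3 S=0 W=2
Step 4 [EW]: N:wait,E:car1-GO,S:wait,W:car4-GO | queues: N=0 E=2 S=0 W=1
Step 5 [EW]: N:wait,E:car3-GO,S:wait,W:car7-GO | queues: N=0 E=1 S=0 W=0
Cars crossed by step 5: 7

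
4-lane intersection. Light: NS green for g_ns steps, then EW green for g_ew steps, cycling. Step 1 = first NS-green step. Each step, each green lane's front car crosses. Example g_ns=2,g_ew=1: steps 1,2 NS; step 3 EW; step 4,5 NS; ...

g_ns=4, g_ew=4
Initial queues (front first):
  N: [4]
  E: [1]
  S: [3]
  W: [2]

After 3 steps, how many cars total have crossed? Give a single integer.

Answer: 2

Derivation:
Step 1 [NS]: N:car4-GO,E:wait,S:car3-GO,W:wait | queues: N=0 E=1 S=0 W=1
Step 2 [NS]: N:empty,E:wait,S:empty,W:wait | queues: N=0 E=1 S=0 W=1
Step 3 [NS]: N:empty,E:wait,S:empty,W:wait | queues: N=0 E=1 S=0 W=1
Cars crossed by step 3: 2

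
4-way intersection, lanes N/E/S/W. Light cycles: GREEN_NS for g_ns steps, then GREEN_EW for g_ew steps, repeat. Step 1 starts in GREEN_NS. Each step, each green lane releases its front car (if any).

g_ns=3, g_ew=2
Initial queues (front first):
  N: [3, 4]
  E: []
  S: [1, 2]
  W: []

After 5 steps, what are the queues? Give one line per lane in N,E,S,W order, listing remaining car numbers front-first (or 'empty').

Step 1 [NS]: N:car3-GO,E:wait,S:car1-GO,W:wait | queues: N=1 E=0 S=1 W=0
Step 2 [NS]: N:car4-GO,E:wait,S:car2-GO,W:wait | queues: N=0 E=0 S=0 W=0

N: empty
E: empty
S: empty
W: empty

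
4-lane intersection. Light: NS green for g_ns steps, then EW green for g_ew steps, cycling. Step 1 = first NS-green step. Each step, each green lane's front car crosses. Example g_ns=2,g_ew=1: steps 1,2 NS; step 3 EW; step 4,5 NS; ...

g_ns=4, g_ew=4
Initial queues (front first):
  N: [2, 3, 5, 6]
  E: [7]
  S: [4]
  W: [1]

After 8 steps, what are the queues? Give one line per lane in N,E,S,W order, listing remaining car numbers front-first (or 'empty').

Step 1 [NS]: N:car2-GO,E:wait,S:car4-GO,W:wait | queues: N=3 E=1 S=0 W=1
Step 2 [NS]: N:car3-GO,E:wait,S:empty,W:wait | queues: N=2 E=1 S=0 W=1
Step 3 [NS]: N:car5-GO,E:wait,S:empty,W:wait | queues: N=1 E=1 S=0 W=1
Step 4 [NS]: N:car6-GO,E:wait,S:empty,W:wait | queues: N=0 E=1 S=0 W=1
Step 5 [EW]: N:wait,E:car7-GO,S:wait,W:car1-GO | queues: N=0 E=0 S=0 W=0

N: empty
E: empty
S: empty
W: empty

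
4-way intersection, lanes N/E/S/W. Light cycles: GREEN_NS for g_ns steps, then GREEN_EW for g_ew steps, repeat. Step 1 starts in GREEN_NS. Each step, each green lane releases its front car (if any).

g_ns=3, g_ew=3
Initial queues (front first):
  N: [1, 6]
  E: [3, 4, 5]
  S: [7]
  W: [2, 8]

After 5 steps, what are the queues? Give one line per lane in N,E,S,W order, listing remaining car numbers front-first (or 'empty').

Step 1 [NS]: N:car1-GO,E:wait,S:car7-GO,W:wait | queues: N=1 E=3 S=0 W=2
Step 2 [NS]: N:car6-GO,E:wait,S:empty,W:wait | queues: N=0 E=3 S=0 W=2
Step 3 [NS]: N:empty,E:wait,S:empty,W:wait | queues: N=0 E=3 S=0 W=2
Step 4 [EW]: N:wait,E:car3-GO,S:wait,W:car2-GO | queues: N=0 E=2 S=0 W=1
Step 5 [EW]: N:wait,E:car4-GO,S:wait,W:car8-GO | queues: N=0 E=1 S=0 W=0

N: empty
E: 5
S: empty
W: empty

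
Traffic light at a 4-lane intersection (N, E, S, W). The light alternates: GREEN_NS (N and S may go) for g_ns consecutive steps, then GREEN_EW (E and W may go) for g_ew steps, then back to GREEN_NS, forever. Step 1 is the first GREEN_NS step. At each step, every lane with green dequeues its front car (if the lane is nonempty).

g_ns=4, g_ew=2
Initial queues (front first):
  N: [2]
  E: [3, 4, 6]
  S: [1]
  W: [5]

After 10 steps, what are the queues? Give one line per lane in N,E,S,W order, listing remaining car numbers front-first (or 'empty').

Step 1 [NS]: N:car2-GO,E:wait,S:car1-GO,W:wait | queues: N=0 E=3 S=0 W=1
Step 2 [NS]: N:empty,E:wait,S:empty,W:wait | queues: N=0 E=3 S=0 W=1
Step 3 [NS]: N:empty,E:wait,S:empty,W:wait | queues: N=0 E=3 S=0 W=1
Step 4 [NS]: N:empty,E:wait,S:empty,W:wait | queues: N=0 E=3 S=0 W=1
Step 5 [EW]: N:wait,E:car3-GO,S:wait,W:car5-GO | queues: N=0 E=2 S=0 W=0
Step 6 [EW]: N:wait,E:car4-GO,S:wait,W:empty | queues: N=0 E=1 S=0 W=0
Step 7 [NS]: N:empty,E:wait,S:empty,W:wait | queues: N=0 E=1 S=0 W=0
Step 8 [NS]: N:empty,E:wait,S:empty,W:wait | queues: N=0 E=1 S=0 W=0
Step 9 [NS]: N:empty,E:wait,S:empty,W:wait | queues: N=0 E=1 S=0 W=0
Step 10 [NS]: N:empty,E:wait,S:empty,W:wait | queues: N=0 E=1 S=0 W=0

N: empty
E: 6
S: empty
W: empty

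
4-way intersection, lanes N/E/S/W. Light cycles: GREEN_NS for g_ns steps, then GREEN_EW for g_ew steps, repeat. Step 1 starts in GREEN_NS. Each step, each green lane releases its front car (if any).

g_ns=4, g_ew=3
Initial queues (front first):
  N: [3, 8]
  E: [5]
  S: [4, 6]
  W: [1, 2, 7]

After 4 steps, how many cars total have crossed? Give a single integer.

Answer: 4

Derivation:
Step 1 [NS]: N:car3-GO,E:wait,S:car4-GO,W:wait | queues: N=1 E=1 S=1 W=3
Step 2 [NS]: N:car8-GO,E:wait,S:car6-GO,W:wait | queues: N=0 E=1 S=0 W=3
Step 3 [NS]: N:empty,E:wait,S:empty,W:wait | queues: N=0 E=1 S=0 W=3
Step 4 [NS]: N:empty,E:wait,S:empty,W:wait | queues: N=0 E=1 S=0 W=3
Cars crossed by step 4: 4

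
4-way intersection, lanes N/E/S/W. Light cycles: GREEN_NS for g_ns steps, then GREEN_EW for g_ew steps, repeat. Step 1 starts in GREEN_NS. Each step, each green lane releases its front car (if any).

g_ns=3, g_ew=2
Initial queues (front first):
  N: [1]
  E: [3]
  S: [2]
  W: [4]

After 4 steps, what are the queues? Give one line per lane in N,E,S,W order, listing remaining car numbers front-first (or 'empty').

Step 1 [NS]: N:car1-GO,E:wait,S:car2-GO,W:wait | queues: N=0 E=1 S=0 W=1
Step 2 [NS]: N:empty,E:wait,S:empty,W:wait | queues: N=0 E=1 S=0 W=1
Step 3 [NS]: N:empty,E:wait,S:empty,W:wait | queues: N=0 E=1 S=0 W=1
Step 4 [EW]: N:wait,E:car3-GO,S:wait,W:car4-GO | queues: N=0 E=0 S=0 W=0

N: empty
E: empty
S: empty
W: empty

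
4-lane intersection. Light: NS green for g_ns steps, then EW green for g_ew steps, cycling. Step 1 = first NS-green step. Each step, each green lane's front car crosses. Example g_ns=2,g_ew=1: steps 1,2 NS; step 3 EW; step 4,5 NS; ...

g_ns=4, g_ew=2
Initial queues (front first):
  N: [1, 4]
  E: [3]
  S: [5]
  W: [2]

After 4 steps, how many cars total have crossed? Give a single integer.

Answer: 3

Derivation:
Step 1 [NS]: N:car1-GO,E:wait,S:car5-GO,W:wait | queues: N=1 E=1 S=0 W=1
Step 2 [NS]: N:car4-GO,E:wait,S:empty,W:wait | queues: N=0 E=1 S=0 W=1
Step 3 [NS]: N:empty,E:wait,S:empty,W:wait | queues: N=0 E=1 S=0 W=1
Step 4 [NS]: N:empty,E:wait,S:empty,W:wait | queues: N=0 E=1 S=0 W=1
Cars crossed by step 4: 3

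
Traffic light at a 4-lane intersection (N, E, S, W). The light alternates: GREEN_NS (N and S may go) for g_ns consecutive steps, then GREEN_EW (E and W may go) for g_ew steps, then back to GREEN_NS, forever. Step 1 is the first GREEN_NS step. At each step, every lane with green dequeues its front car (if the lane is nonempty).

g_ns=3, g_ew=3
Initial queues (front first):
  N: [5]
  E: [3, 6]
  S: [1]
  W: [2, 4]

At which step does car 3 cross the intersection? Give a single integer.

Step 1 [NS]: N:car5-GO,E:wait,S:car1-GO,W:wait | queues: N=0 E=2 S=0 W=2
Step 2 [NS]: N:empty,E:wait,S:empty,W:wait | queues: N=0 E=2 S=0 W=2
Step 3 [NS]: N:empty,E:wait,S:empty,W:wait | queues: N=0 E=2 S=0 W=2
Step 4 [EW]: N:wait,E:car3-GO,S:wait,W:car2-GO | queues: N=0 E=1 S=0 W=1
Step 5 [EW]: N:wait,E:car6-GO,S:wait,W:car4-GO | queues: N=0 E=0 S=0 W=0
Car 3 crosses at step 4

4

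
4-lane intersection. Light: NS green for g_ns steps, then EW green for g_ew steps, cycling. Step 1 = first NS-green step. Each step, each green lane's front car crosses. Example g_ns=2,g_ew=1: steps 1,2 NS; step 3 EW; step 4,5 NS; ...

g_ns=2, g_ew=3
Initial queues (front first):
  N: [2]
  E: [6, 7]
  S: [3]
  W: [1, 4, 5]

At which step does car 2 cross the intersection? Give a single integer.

Step 1 [NS]: N:car2-GO,E:wait,S:car3-GO,W:wait | queues: N=0 E=2 S=0 W=3
Step 2 [NS]: N:empty,E:wait,S:empty,W:wait | queues: N=0 E=2 S=0 W=3
Step 3 [EW]: N:wait,E:car6-GO,S:wait,W:car1-GO | queues: N=0 E=1 S=0 W=2
Step 4 [EW]: N:wait,E:car7-GO,S:wait,W:car4-GO | queues: N=0 E=0 S=0 W=1
Step 5 [EW]: N:wait,E:empty,S:wait,W:car5-GO | queues: N=0 E=0 S=0 W=0
Car 2 crosses at step 1

1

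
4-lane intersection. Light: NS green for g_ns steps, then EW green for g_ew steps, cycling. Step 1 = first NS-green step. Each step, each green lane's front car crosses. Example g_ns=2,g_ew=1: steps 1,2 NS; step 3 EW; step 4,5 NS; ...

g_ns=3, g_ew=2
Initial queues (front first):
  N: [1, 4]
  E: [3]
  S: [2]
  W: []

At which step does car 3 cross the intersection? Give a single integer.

Step 1 [NS]: N:car1-GO,E:wait,S:car2-GO,W:wait | queues: N=1 E=1 S=0 W=0
Step 2 [NS]: N:car4-GO,E:wait,S:empty,W:wait | queues: N=0 E=1 S=0 W=0
Step 3 [NS]: N:empty,E:wait,S:empty,W:wait | queues: N=0 E=1 S=0 W=0
Step 4 [EW]: N:wait,E:car3-GO,S:wait,W:empty | queues: N=0 E=0 S=0 W=0
Car 3 crosses at step 4

4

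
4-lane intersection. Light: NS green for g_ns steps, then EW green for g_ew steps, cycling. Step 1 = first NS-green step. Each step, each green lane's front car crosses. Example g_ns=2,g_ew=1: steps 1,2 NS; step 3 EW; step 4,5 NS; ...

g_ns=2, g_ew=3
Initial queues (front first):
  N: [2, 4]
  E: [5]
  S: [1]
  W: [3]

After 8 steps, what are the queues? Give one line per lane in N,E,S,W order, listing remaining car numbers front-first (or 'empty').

Step 1 [NS]: N:car2-GO,E:wait,S:car1-GO,W:wait | queues: N=1 E=1 S=0 W=1
Step 2 [NS]: N:car4-GO,E:wait,S:empty,W:wait | queues: N=0 E=1 S=0 W=1
Step 3 [EW]: N:wait,E:car5-GO,S:wait,W:car3-GO | queues: N=0 E=0 S=0 W=0

N: empty
E: empty
S: empty
W: empty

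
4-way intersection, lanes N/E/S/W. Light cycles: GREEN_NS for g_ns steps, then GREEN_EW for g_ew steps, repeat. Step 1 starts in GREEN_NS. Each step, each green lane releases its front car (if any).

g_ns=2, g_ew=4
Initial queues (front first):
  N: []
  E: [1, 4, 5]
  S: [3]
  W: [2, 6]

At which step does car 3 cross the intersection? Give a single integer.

Step 1 [NS]: N:empty,E:wait,S:car3-GO,W:wait | queues: N=0 E=3 S=0 W=2
Step 2 [NS]: N:empty,E:wait,S:empty,W:wait | queues: N=0 E=3 S=0 W=2
Step 3 [EW]: N:wait,E:car1-GO,S:wait,W:car2-GO | queues: N=0 E=2 S=0 W=1
Step 4 [EW]: N:wait,E:car4-GO,S:wait,W:car6-GO | queues: N=0 E=1 S=0 W=0
Step 5 [EW]: N:wait,E:car5-GO,S:wait,W:empty | queues: N=0 E=0 S=0 W=0
Car 3 crosses at step 1

1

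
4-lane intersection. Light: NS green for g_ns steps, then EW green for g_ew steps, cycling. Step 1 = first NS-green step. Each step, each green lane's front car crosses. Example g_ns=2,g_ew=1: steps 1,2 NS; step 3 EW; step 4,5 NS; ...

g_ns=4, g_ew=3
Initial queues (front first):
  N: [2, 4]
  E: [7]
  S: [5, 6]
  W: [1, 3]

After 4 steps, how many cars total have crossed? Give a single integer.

Answer: 4

Derivation:
Step 1 [NS]: N:car2-GO,E:wait,S:car5-GO,W:wait | queues: N=1 E=1 S=1 W=2
Step 2 [NS]: N:car4-GO,E:wait,S:car6-GO,W:wait | queues: N=0 E=1 S=0 W=2
Step 3 [NS]: N:empty,E:wait,S:empty,W:wait | queues: N=0 E=1 S=0 W=2
Step 4 [NS]: N:empty,E:wait,S:empty,W:wait | queues: N=0 E=1 S=0 W=2
Cars crossed by step 4: 4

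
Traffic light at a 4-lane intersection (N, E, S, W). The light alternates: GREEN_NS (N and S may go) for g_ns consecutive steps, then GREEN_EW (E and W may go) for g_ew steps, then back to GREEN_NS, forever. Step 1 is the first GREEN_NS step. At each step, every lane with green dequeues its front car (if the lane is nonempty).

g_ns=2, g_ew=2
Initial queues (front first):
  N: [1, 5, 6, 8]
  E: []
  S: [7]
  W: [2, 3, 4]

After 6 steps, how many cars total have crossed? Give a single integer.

Step 1 [NS]: N:car1-GO,E:wait,S:car7-GO,W:wait | queues: N=3 E=0 S=0 W=3
Step 2 [NS]: N:car5-GO,E:wait,S:empty,W:wait | queues: N=2 E=0 S=0 W=3
Step 3 [EW]: N:wait,E:empty,S:wait,W:car2-GO | queues: N=2 E=0 S=0 W=2
Step 4 [EW]: N:wait,E:empty,S:wait,W:car3-GO | queues: N=2 E=0 S=0 W=1
Step 5 [NS]: N:car6-GO,E:wait,S:empty,W:wait | queues: N=1 E=0 S=0 W=1
Step 6 [NS]: N:car8-GO,E:wait,S:empty,W:wait | queues: N=0 E=0 S=0 W=1
Cars crossed by step 6: 7

Answer: 7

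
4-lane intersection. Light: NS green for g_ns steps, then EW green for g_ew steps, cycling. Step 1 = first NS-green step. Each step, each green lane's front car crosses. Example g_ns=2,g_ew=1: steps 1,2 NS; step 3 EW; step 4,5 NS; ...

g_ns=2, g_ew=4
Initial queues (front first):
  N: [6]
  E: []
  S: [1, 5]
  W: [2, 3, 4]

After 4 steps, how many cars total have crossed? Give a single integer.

Answer: 5

Derivation:
Step 1 [NS]: N:car6-GO,E:wait,S:car1-GO,W:wait | queues: N=0 E=0 S=1 W=3
Step 2 [NS]: N:empty,E:wait,S:car5-GO,W:wait | queues: N=0 E=0 S=0 W=3
Step 3 [EW]: N:wait,E:empty,S:wait,W:car2-GO | queues: N=0 E=0 S=0 W=2
Step 4 [EW]: N:wait,E:empty,S:wait,W:car3-GO | queues: N=0 E=0 S=0 W=1
Cars crossed by step 4: 5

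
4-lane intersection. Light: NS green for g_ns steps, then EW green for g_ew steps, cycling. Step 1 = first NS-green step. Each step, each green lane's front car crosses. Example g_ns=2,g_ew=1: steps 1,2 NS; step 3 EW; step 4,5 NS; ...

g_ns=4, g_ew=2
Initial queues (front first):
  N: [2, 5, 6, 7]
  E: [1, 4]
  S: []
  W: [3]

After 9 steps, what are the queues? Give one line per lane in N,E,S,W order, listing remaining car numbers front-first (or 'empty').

Step 1 [NS]: N:car2-GO,E:wait,S:empty,W:wait | queues: N=3 E=2 S=0 W=1
Step 2 [NS]: N:car5-GO,E:wait,S:empty,W:wait | queues: N=2 E=2 S=0 W=1
Step 3 [NS]: N:car6-GO,E:wait,S:empty,W:wait | queues: N=1 E=2 S=0 W=1
Step 4 [NS]: N:car7-GO,E:wait,S:empty,W:wait | queues: N=0 E=2 S=0 W=1
Step 5 [EW]: N:wait,E:car1-GO,S:wait,W:car3-GO | queues: N=0 E=1 S=0 W=0
Step 6 [EW]: N:wait,E:car4-GO,S:wait,W:empty | queues: N=0 E=0 S=0 W=0

N: empty
E: empty
S: empty
W: empty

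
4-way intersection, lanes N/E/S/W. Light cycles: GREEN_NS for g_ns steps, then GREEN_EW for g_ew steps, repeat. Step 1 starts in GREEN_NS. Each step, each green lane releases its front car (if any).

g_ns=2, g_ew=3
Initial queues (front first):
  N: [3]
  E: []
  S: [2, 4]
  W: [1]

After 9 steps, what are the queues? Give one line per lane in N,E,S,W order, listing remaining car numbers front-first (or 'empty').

Step 1 [NS]: N:car3-GO,E:wait,S:car2-GO,W:wait | queues: N=0 E=0 S=1 W=1
Step 2 [NS]: N:empty,E:wait,S:car4-GO,W:wait | queues: N=0 E=0 S=0 W=1
Step 3 [EW]: N:wait,E:empty,S:wait,W:car1-GO | queues: N=0 E=0 S=0 W=0

N: empty
E: empty
S: empty
W: empty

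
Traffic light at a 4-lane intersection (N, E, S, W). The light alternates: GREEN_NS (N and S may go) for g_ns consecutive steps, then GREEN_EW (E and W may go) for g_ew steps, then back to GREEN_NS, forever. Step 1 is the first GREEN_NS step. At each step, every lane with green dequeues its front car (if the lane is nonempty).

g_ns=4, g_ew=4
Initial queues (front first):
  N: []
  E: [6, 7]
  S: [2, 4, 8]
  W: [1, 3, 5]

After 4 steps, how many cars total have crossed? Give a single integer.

Answer: 3

Derivation:
Step 1 [NS]: N:empty,E:wait,S:car2-GO,W:wait | queues: N=0 E=2 S=2 W=3
Step 2 [NS]: N:empty,E:wait,S:car4-GO,W:wait | queues: N=0 E=2 S=1 W=3
Step 3 [NS]: N:empty,E:wait,S:car8-GO,W:wait | queues: N=0 E=2 S=0 W=3
Step 4 [NS]: N:empty,E:wait,S:empty,W:wait | queues: N=0 E=2 S=0 W=3
Cars crossed by step 4: 3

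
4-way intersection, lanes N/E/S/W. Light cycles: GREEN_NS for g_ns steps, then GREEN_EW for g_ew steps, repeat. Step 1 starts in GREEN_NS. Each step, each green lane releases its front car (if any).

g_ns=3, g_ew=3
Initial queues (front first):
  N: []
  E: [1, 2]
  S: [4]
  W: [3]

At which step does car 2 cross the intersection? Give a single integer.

Step 1 [NS]: N:empty,E:wait,S:car4-GO,W:wait | queues: N=0 E=2 S=0 W=1
Step 2 [NS]: N:empty,E:wait,S:empty,W:wait | queues: N=0 E=2 S=0 W=1
Step 3 [NS]: N:empty,E:wait,S:empty,W:wait | queues: N=0 E=2 S=0 W=1
Step 4 [EW]: N:wait,E:car1-GO,S:wait,W:car3-GO | queues: N=0 E=1 S=0 W=0
Step 5 [EW]: N:wait,E:car2-GO,S:wait,W:empty | queues: N=0 E=0 S=0 W=0
Car 2 crosses at step 5

5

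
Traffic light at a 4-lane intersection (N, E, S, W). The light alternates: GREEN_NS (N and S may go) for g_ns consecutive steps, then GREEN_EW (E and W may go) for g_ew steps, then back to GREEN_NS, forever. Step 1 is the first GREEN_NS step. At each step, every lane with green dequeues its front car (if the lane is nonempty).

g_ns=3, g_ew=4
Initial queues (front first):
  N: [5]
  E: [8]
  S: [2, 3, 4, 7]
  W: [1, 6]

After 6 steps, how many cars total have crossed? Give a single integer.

Answer: 7

Derivation:
Step 1 [NS]: N:car5-GO,E:wait,S:car2-GO,W:wait | queues: N=0 E=1 S=3 W=2
Step 2 [NS]: N:empty,E:wait,S:car3-GO,W:wait | queues: N=0 E=1 S=2 W=2
Step 3 [NS]: N:empty,E:wait,S:car4-GO,W:wait | queues: N=0 E=1 S=1 W=2
Step 4 [EW]: N:wait,E:car8-GO,S:wait,W:car1-GO | queues: N=0 E=0 S=1 W=1
Step 5 [EW]: N:wait,E:empty,S:wait,W:car6-GO | queues: N=0 E=0 S=1 W=0
Step 6 [EW]: N:wait,E:empty,S:wait,W:empty | queues: N=0 E=0 S=1 W=0
Cars crossed by step 6: 7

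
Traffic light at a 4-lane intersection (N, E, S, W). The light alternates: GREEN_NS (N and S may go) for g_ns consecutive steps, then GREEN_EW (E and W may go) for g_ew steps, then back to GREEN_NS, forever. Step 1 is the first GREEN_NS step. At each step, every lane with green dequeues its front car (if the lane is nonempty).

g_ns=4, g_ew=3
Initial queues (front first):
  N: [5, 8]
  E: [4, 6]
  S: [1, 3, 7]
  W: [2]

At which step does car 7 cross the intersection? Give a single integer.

Step 1 [NS]: N:car5-GO,E:wait,S:car1-GO,W:wait | queues: N=1 E=2 S=2 W=1
Step 2 [NS]: N:car8-GO,E:wait,S:car3-GO,W:wait | queues: N=0 E=2 S=1 W=1
Step 3 [NS]: N:empty,E:wait,S:car7-GO,W:wait | queues: N=0 E=2 S=0 W=1
Step 4 [NS]: N:empty,E:wait,S:empty,W:wait | queues: N=0 E=2 S=0 W=1
Step 5 [EW]: N:wait,E:car4-GO,S:wait,W:car2-GO | queues: N=0 E=1 S=0 W=0
Step 6 [EW]: N:wait,E:car6-GO,S:wait,W:empty | queues: N=0 E=0 S=0 W=0
Car 7 crosses at step 3

3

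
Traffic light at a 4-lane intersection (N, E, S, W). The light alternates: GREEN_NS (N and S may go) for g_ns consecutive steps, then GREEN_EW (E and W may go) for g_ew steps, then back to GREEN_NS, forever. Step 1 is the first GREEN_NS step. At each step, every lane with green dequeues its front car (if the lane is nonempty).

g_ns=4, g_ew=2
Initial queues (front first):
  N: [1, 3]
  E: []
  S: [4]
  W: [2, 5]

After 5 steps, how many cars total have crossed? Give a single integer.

Step 1 [NS]: N:car1-GO,E:wait,S:car4-GO,W:wait | queues: N=1 E=0 S=0 W=2
Step 2 [NS]: N:car3-GO,E:wait,S:empty,W:wait | queues: N=0 E=0 S=0 W=2
Step 3 [NS]: N:empty,E:wait,S:empty,W:wait | queues: N=0 E=0 S=0 W=2
Step 4 [NS]: N:empty,E:wait,S:empty,W:wait | queues: N=0 E=0 S=0 W=2
Step 5 [EW]: N:wait,E:empty,S:wait,W:car2-GO | queues: N=0 E=0 S=0 W=1
Cars crossed by step 5: 4

Answer: 4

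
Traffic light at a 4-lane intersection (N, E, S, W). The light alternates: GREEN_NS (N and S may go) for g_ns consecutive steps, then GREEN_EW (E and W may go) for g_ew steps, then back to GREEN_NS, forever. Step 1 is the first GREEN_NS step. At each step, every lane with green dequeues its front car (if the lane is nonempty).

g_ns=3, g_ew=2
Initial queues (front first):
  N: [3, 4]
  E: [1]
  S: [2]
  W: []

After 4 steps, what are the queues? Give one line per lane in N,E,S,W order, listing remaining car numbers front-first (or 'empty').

Step 1 [NS]: N:car3-GO,E:wait,S:car2-GO,W:wait | queues: N=1 E=1 S=0 W=0
Step 2 [NS]: N:car4-GO,E:wait,S:empty,W:wait | queues: N=0 E=1 S=0 W=0
Step 3 [NS]: N:empty,E:wait,S:empty,W:wait | queues: N=0 E=1 S=0 W=0
Step 4 [EW]: N:wait,E:car1-GO,S:wait,W:empty | queues: N=0 E=0 S=0 W=0

N: empty
E: empty
S: empty
W: empty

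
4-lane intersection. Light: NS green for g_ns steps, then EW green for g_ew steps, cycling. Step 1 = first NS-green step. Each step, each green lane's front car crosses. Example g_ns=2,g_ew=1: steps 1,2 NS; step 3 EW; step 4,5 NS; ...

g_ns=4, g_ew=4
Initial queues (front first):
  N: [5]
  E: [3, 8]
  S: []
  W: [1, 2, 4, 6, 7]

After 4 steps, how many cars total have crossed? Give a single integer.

Answer: 1

Derivation:
Step 1 [NS]: N:car5-GO,E:wait,S:empty,W:wait | queues: N=0 E=2 S=0 W=5
Step 2 [NS]: N:empty,E:wait,S:empty,W:wait | queues: N=0 E=2 S=0 W=5
Step 3 [NS]: N:empty,E:wait,S:empty,W:wait | queues: N=0 E=2 S=0 W=5
Step 4 [NS]: N:empty,E:wait,S:empty,W:wait | queues: N=0 E=2 S=0 W=5
Cars crossed by step 4: 1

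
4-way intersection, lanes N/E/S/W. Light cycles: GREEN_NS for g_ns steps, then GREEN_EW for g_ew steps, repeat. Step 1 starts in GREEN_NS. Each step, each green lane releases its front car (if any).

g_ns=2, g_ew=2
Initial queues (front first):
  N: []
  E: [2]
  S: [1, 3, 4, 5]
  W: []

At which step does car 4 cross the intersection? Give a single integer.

Step 1 [NS]: N:empty,E:wait,S:car1-GO,W:wait | queues: N=0 E=1 S=3 W=0
Step 2 [NS]: N:empty,E:wait,S:car3-GO,W:wait | queues: N=0 E=1 S=2 W=0
Step 3 [EW]: N:wait,E:car2-GO,S:wait,W:empty | queues: N=0 E=0 S=2 W=0
Step 4 [EW]: N:wait,E:empty,S:wait,W:empty | queues: N=0 E=0 S=2 W=0
Step 5 [NS]: N:empty,E:wait,S:car4-GO,W:wait | queues: N=0 E=0 S=1 W=0
Step 6 [NS]: N:empty,E:wait,S:car5-GO,W:wait | queues: N=0 E=0 S=0 W=0
Car 4 crosses at step 5

5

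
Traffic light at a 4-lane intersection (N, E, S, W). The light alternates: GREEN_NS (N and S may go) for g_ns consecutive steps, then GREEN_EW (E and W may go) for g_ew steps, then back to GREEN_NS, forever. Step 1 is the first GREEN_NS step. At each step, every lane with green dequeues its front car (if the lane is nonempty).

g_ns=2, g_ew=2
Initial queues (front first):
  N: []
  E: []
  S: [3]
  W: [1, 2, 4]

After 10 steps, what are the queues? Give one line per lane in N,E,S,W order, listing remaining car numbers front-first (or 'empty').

Step 1 [NS]: N:empty,E:wait,S:car3-GO,W:wait | queues: N=0 E=0 S=0 W=3
Step 2 [NS]: N:empty,E:wait,S:empty,W:wait | queues: N=0 E=0 S=0 W=3
Step 3 [EW]: N:wait,E:empty,S:wait,W:car1-GO | queues: N=0 E=0 S=0 W=2
Step 4 [EW]: N:wait,E:empty,S:wait,W:car2-GO | queues: N=0 E=0 S=0 W=1
Step 5 [NS]: N:empty,E:wait,S:empty,W:wait | queues: N=0 E=0 S=0 W=1
Step 6 [NS]: N:empty,E:wait,S:empty,W:wait | queues: N=0 E=0 S=0 W=1
Step 7 [EW]: N:wait,E:empty,S:wait,W:car4-GO | queues: N=0 E=0 S=0 W=0

N: empty
E: empty
S: empty
W: empty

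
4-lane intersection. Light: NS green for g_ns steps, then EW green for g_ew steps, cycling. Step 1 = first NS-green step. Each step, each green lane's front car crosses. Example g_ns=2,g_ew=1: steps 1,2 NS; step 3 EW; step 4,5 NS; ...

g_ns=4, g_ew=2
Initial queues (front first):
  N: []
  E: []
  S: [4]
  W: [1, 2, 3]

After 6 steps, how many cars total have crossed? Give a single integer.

Answer: 3

Derivation:
Step 1 [NS]: N:empty,E:wait,S:car4-GO,W:wait | queues: N=0 E=0 S=0 W=3
Step 2 [NS]: N:empty,E:wait,S:empty,W:wait | queues: N=0 E=0 S=0 W=3
Step 3 [NS]: N:empty,E:wait,S:empty,W:wait | queues: N=0 E=0 S=0 W=3
Step 4 [NS]: N:empty,E:wait,S:empty,W:wait | queues: N=0 E=0 S=0 W=3
Step 5 [EW]: N:wait,E:empty,S:wait,W:car1-GO | queues: N=0 E=0 S=0 W=2
Step 6 [EW]: N:wait,E:empty,S:wait,W:car2-GO | queues: N=0 E=0 S=0 W=1
Cars crossed by step 6: 3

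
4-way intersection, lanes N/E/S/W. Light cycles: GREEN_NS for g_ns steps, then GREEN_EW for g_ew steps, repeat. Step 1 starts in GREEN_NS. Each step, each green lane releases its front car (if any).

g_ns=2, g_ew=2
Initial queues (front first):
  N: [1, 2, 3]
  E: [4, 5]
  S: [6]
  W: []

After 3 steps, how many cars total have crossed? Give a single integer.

Answer: 4

Derivation:
Step 1 [NS]: N:car1-GO,E:wait,S:car6-GO,W:wait | queues: N=2 E=2 S=0 W=0
Step 2 [NS]: N:car2-GO,E:wait,S:empty,W:wait | queues: N=1 E=2 S=0 W=0
Step 3 [EW]: N:wait,E:car4-GO,S:wait,W:empty | queues: N=1 E=1 S=0 W=0
Cars crossed by step 3: 4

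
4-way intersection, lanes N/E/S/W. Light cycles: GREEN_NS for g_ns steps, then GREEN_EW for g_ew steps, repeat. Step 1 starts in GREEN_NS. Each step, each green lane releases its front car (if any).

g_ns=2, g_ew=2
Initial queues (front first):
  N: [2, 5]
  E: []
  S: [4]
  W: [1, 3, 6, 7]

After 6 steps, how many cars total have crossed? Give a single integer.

Step 1 [NS]: N:car2-GO,E:wait,S:car4-GO,W:wait | queues: N=1 E=0 S=0 W=4
Step 2 [NS]: N:car5-GO,E:wait,S:empty,W:wait | queues: N=0 E=0 S=0 W=4
Step 3 [EW]: N:wait,E:empty,S:wait,W:car1-GO | queues: N=0 E=0 S=0 W=3
Step 4 [EW]: N:wait,E:empty,S:wait,W:car3-GO | queues: N=0 E=0 S=0 W=2
Step 5 [NS]: N:empty,E:wait,S:empty,W:wait | queues: N=0 E=0 S=0 W=2
Step 6 [NS]: N:empty,E:wait,S:empty,W:wait | queues: N=0 E=0 S=0 W=2
Cars crossed by step 6: 5

Answer: 5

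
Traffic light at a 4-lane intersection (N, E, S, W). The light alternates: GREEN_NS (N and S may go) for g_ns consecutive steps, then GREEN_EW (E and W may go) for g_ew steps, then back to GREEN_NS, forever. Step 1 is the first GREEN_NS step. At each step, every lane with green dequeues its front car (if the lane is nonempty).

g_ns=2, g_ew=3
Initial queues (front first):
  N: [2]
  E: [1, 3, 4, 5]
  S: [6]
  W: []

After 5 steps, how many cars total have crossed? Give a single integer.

Step 1 [NS]: N:car2-GO,E:wait,S:car6-GO,W:wait | queues: N=0 E=4 S=0 W=0
Step 2 [NS]: N:empty,E:wait,S:empty,W:wait | queues: N=0 E=4 S=0 W=0
Step 3 [EW]: N:wait,E:car1-GO,S:wait,W:empty | queues: N=0 E=3 S=0 W=0
Step 4 [EW]: N:wait,E:car3-GO,S:wait,W:empty | queues: N=0 E=2 S=0 W=0
Step 5 [EW]: N:wait,E:car4-GO,S:wait,W:empty | queues: N=0 E=1 S=0 W=0
Cars crossed by step 5: 5

Answer: 5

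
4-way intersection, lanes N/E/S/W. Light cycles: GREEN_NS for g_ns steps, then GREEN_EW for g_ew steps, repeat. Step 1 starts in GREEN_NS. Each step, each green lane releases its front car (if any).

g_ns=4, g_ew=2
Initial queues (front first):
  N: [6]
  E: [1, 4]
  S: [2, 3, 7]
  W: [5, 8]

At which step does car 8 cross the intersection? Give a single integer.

Step 1 [NS]: N:car6-GO,E:wait,S:car2-GO,W:wait | queues: N=0 E=2 S=2 W=2
Step 2 [NS]: N:empty,E:wait,S:car3-GO,W:wait | queues: N=0 E=2 S=1 W=2
Step 3 [NS]: N:empty,E:wait,S:car7-GO,W:wait | queues: N=0 E=2 S=0 W=2
Step 4 [NS]: N:empty,E:wait,S:empty,W:wait | queues: N=0 E=2 S=0 W=2
Step 5 [EW]: N:wait,E:car1-GO,S:wait,W:car5-GO | queues: N=0 E=1 S=0 W=1
Step 6 [EW]: N:wait,E:car4-GO,S:wait,W:car8-GO | queues: N=0 E=0 S=0 W=0
Car 8 crosses at step 6

6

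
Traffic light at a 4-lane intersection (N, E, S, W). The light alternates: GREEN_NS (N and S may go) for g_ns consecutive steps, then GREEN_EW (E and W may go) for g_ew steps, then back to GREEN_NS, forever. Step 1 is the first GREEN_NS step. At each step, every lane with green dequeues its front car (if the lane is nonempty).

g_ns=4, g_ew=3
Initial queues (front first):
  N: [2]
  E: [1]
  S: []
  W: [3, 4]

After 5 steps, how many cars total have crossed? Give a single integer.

Step 1 [NS]: N:car2-GO,E:wait,S:empty,W:wait | queues: N=0 E=1 S=0 W=2
Step 2 [NS]: N:empty,E:wait,S:empty,W:wait | queues: N=0 E=1 S=0 W=2
Step 3 [NS]: N:empty,E:wait,S:empty,W:wait | queues: N=0 E=1 S=0 W=2
Step 4 [NS]: N:empty,E:wait,S:empty,W:wait | queues: N=0 E=1 S=0 W=2
Step 5 [EW]: N:wait,E:car1-GO,S:wait,W:car3-GO | queues: N=0 E=0 S=0 W=1
Cars crossed by step 5: 3

Answer: 3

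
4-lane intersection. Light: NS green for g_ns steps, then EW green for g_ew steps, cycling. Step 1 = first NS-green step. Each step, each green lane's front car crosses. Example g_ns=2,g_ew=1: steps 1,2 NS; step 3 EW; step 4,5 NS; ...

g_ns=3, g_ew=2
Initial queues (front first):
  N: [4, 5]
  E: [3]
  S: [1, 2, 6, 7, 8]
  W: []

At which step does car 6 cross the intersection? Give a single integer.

Step 1 [NS]: N:car4-GO,E:wait,S:car1-GO,W:wait | queues: N=1 E=1 S=4 W=0
Step 2 [NS]: N:car5-GO,E:wait,S:car2-GO,W:wait | queues: N=0 E=1 S=3 W=0
Step 3 [NS]: N:empty,E:wait,S:car6-GO,W:wait | queues: N=0 E=1 S=2 W=0
Step 4 [EW]: N:wait,E:car3-GO,S:wait,W:empty | queues: N=0 E=0 S=2 W=0
Step 5 [EW]: N:wait,E:empty,S:wait,W:empty | queues: N=0 E=0 S=2 W=0
Step 6 [NS]: N:empty,E:wait,S:car7-GO,W:wait | queues: N=0 E=0 S=1 W=0
Step 7 [NS]: N:empty,E:wait,S:car8-GO,W:wait | queues: N=0 E=0 S=0 W=0
Car 6 crosses at step 3

3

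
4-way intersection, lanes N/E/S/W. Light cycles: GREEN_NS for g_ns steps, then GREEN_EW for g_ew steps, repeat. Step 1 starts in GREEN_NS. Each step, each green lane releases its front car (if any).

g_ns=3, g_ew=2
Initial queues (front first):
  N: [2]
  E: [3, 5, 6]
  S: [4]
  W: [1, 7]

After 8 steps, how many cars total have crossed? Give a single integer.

Answer: 6

Derivation:
Step 1 [NS]: N:car2-GO,E:wait,S:car4-GO,W:wait | queues: N=0 E=3 S=0 W=2
Step 2 [NS]: N:empty,E:wait,S:empty,W:wait | queues: N=0 E=3 S=0 W=2
Step 3 [NS]: N:empty,E:wait,S:empty,W:wait | queues: N=0 E=3 S=0 W=2
Step 4 [EW]: N:wait,E:car3-GO,S:wait,W:car1-GO | queues: N=0 E=2 S=0 W=1
Step 5 [EW]: N:wait,E:car5-GO,S:wait,W:car7-GO | queues: N=0 E=1 S=0 W=0
Step 6 [NS]: N:empty,E:wait,S:empty,W:wait | queues: N=0 E=1 S=0 W=0
Step 7 [NS]: N:empty,E:wait,S:empty,W:wait | queues: N=0 E=1 S=0 W=0
Step 8 [NS]: N:empty,E:wait,S:empty,W:wait | queues: N=0 E=1 S=0 W=0
Cars crossed by step 8: 6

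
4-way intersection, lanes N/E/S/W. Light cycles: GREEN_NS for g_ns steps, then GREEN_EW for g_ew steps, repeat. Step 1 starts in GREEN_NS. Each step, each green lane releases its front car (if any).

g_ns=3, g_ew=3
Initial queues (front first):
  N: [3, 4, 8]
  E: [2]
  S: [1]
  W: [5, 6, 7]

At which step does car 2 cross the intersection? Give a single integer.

Step 1 [NS]: N:car3-GO,E:wait,S:car1-GO,W:wait | queues: N=2 E=1 S=0 W=3
Step 2 [NS]: N:car4-GO,E:wait,S:empty,W:wait | queues: N=1 E=1 S=0 W=3
Step 3 [NS]: N:car8-GO,E:wait,S:empty,W:wait | queues: N=0 E=1 S=0 W=3
Step 4 [EW]: N:wait,E:car2-GO,S:wait,W:car5-GO | queues: N=0 E=0 S=0 W=2
Step 5 [EW]: N:wait,E:empty,S:wait,W:car6-GO | queues: N=0 E=0 S=0 W=1
Step 6 [EW]: N:wait,E:empty,S:wait,W:car7-GO | queues: N=0 E=0 S=0 W=0
Car 2 crosses at step 4

4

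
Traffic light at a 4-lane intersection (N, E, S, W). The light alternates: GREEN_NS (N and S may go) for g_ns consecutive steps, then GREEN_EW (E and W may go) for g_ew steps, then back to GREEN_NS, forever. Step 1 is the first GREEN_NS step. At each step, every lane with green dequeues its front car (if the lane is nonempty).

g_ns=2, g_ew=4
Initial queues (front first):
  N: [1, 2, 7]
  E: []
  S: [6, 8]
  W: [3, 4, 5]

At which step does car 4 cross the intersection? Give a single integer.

Step 1 [NS]: N:car1-GO,E:wait,S:car6-GO,W:wait | queues: N=2 E=0 S=1 W=3
Step 2 [NS]: N:car2-GO,E:wait,S:car8-GO,W:wait | queues: N=1 E=0 S=0 W=3
Step 3 [EW]: N:wait,E:empty,S:wait,W:car3-GO | queues: N=1 E=0 S=0 W=2
Step 4 [EW]: N:wait,E:empty,S:wait,W:car4-GO | queues: N=1 E=0 S=0 W=1
Step 5 [EW]: N:wait,E:empty,S:wait,W:car5-GO | queues: N=1 E=0 S=0 W=0
Step 6 [EW]: N:wait,E:empty,S:wait,W:empty | queues: N=1 E=0 S=0 W=0
Step 7 [NS]: N:car7-GO,E:wait,S:empty,W:wait | queues: N=0 E=0 S=0 W=0
Car 4 crosses at step 4

4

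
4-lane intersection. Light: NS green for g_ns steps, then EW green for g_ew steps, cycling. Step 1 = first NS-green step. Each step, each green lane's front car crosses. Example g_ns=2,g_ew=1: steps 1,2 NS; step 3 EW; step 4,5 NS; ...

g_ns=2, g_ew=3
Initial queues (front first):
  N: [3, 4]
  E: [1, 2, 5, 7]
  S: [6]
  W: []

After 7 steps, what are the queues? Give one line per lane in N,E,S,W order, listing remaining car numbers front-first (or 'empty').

Step 1 [NS]: N:car3-GO,E:wait,S:car6-GO,W:wait | queues: N=1 E=4 S=0 W=0
Step 2 [NS]: N:car4-GO,E:wait,S:empty,W:wait | queues: N=0 E=4 S=0 W=0
Step 3 [EW]: N:wait,E:car1-GO,S:wait,W:empty | queues: N=0 E=3 S=0 W=0
Step 4 [EW]: N:wait,E:car2-GO,S:wait,W:empty | queues: N=0 E=2 S=0 W=0
Step 5 [EW]: N:wait,E:car5-GO,S:wait,W:empty | queues: N=0 E=1 S=0 W=0
Step 6 [NS]: N:empty,E:wait,S:empty,W:wait | queues: N=0 E=1 S=0 W=0
Step 7 [NS]: N:empty,E:wait,S:empty,W:wait | queues: N=0 E=1 S=0 W=0

N: empty
E: 7
S: empty
W: empty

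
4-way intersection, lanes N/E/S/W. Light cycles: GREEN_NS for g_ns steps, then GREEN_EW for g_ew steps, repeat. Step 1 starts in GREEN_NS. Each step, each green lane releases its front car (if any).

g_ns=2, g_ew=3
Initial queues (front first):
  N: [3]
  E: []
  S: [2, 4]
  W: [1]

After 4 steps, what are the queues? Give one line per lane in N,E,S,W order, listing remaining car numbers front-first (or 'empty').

Step 1 [NS]: N:car3-GO,E:wait,S:car2-GO,W:wait | queues: N=0 E=0 S=1 W=1
Step 2 [NS]: N:empty,E:wait,S:car4-GO,W:wait | queues: N=0 E=0 S=0 W=1
Step 3 [EW]: N:wait,E:empty,S:wait,W:car1-GO | queues: N=0 E=0 S=0 W=0

N: empty
E: empty
S: empty
W: empty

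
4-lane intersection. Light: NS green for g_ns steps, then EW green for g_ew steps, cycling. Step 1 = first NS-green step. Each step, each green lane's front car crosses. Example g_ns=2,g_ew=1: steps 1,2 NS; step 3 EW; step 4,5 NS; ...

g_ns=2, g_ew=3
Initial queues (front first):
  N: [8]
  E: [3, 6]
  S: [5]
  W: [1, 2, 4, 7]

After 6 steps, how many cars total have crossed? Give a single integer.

Answer: 7

Derivation:
Step 1 [NS]: N:car8-GO,E:wait,S:car5-GO,W:wait | queues: N=0 E=2 S=0 W=4
Step 2 [NS]: N:empty,E:wait,S:empty,W:wait | queues: N=0 E=2 S=0 W=4
Step 3 [EW]: N:wait,E:car3-GO,S:wait,W:car1-GO | queues: N=0 E=1 S=0 W=3
Step 4 [EW]: N:wait,E:car6-GO,S:wait,W:car2-GO | queues: N=0 E=0 S=0 W=2
Step 5 [EW]: N:wait,E:empty,S:wait,W:car4-GO | queues: N=0 E=0 S=0 W=1
Step 6 [NS]: N:empty,E:wait,S:empty,W:wait | queues: N=0 E=0 S=0 W=1
Cars crossed by step 6: 7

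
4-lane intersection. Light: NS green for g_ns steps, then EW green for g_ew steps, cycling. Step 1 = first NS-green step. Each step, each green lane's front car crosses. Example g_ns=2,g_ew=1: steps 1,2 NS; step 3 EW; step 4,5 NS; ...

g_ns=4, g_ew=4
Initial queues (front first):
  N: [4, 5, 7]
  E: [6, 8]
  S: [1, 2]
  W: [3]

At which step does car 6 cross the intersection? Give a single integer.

Step 1 [NS]: N:car4-GO,E:wait,S:car1-GO,W:wait | queues: N=2 E=2 S=1 W=1
Step 2 [NS]: N:car5-GO,E:wait,S:car2-GO,W:wait | queues: N=1 E=2 S=0 W=1
Step 3 [NS]: N:car7-GO,E:wait,S:empty,W:wait | queues: N=0 E=2 S=0 W=1
Step 4 [NS]: N:empty,E:wait,S:empty,W:wait | queues: N=0 E=2 S=0 W=1
Step 5 [EW]: N:wait,E:car6-GO,S:wait,W:car3-GO | queues: N=0 E=1 S=0 W=0
Step 6 [EW]: N:wait,E:car8-GO,S:wait,W:empty | queues: N=0 E=0 S=0 W=0
Car 6 crosses at step 5

5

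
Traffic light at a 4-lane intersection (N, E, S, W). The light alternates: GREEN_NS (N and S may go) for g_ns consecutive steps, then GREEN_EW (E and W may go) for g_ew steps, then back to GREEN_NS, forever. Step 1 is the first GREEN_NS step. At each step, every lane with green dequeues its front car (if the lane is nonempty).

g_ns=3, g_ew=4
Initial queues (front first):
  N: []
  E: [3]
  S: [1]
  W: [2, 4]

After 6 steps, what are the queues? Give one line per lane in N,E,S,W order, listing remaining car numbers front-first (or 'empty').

Step 1 [NS]: N:empty,E:wait,S:car1-GO,W:wait | queues: N=0 E=1 S=0 W=2
Step 2 [NS]: N:empty,E:wait,S:empty,W:wait | queues: N=0 E=1 S=0 W=2
Step 3 [NS]: N:empty,E:wait,S:empty,W:wait | queues: N=0 E=1 S=0 W=2
Step 4 [EW]: N:wait,E:car3-GO,S:wait,W:car2-GO | queues: N=0 E=0 S=0 W=1
Step 5 [EW]: N:wait,E:empty,S:wait,W:car4-GO | queues: N=0 E=0 S=0 W=0

N: empty
E: empty
S: empty
W: empty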